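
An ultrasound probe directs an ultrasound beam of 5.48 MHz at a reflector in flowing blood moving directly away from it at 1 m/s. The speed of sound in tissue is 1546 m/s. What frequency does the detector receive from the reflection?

5.473 MHz

The reflector in flowing blood first receives the wave as a moving observer: f₁ = f₀ · (v − u)/v = 5.48 × (1546 − 1)/1546 ≈ 5.476 MHz.
On reflection it acts as a source moving away from the stationary detector: f₂ = f₁ · v/(v + u) = 5.476 × 1546/1547 ≈ 5.473 MHz.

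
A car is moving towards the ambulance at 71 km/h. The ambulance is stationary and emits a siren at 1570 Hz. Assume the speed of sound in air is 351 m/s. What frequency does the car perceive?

1658 Hz

71 km/h = 19.72 m/s.
Moving observer, stationary source: f' = f · (v + v_o)/v.
f' = 1570 × (351 + 19.72)/351 = 1570 × 370.72/351 ≈ 1658 Hz.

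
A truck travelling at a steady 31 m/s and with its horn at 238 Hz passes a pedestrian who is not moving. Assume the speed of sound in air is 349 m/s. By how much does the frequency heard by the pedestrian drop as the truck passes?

Approaching: f₁ = f · v/(v − v_s) = 238 × 349/318 ≈ 261.2 Hz.
Receding: f₂ = f · v/(v + v_s) = 238 × 349/380 ≈ 218.6 Hz.
Drop: f₁ − f₂ = 2f·v·v_s/(v² − v_s²) = 2 × 238 × 349 × 31/(349² − 31²) ≈ 42.6 Hz.

42.6 Hz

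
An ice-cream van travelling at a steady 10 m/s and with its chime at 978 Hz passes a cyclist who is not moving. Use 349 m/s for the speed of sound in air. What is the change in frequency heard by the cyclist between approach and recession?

56.1 Hz

Approaching: f₁ = f · v/(v − v_s) = 978 × 349/339 ≈ 1006.8 Hz.
Receding: f₂ = f · v/(v + v_s) = 978 × 349/359 ≈ 950.8 Hz.
Drop: f₁ − f₂ = 2f·v·v_s/(v² − v_s²) = 2 × 978 × 349 × 10/(349² − 10²) ≈ 56.1 Hz.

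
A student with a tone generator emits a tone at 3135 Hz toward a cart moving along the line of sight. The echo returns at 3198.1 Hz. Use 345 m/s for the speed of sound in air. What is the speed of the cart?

Double Doppler shift off a moving reflector: f₂ = f₀ · (v + u)/(v − u) (u > 0 toward emitter).
Rearranging, u = v · (f₂ − f₀)/(f₂ + f₀) = 345 × 63.1/6333.1 ≈ 3.4 m/s.
So the cart is moving at 3.4 m/s toward the emitter.

3.4 m/s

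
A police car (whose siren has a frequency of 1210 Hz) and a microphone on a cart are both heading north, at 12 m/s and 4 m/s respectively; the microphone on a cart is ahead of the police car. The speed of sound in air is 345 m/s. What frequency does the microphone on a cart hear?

The microphone on a cart is ahead, so the police car is moving toward it while the microphone on a cart is moving away from the police car.
Both move, so f' = f · (v − v_o)/(v − v_s).
f' = 1210 × (345 − 4)/(345 − 12) = 1210 × 341/333 ≈ 1239 Hz.

1239 Hz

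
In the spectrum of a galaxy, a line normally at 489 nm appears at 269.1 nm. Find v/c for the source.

λ'/λ₀ = 0.5503 < 1 (blueshift), so the source is approaching.
λ'/λ₀ = √((1 − β)/(1 + β)) for an approaching source ⇒ β = (1 − r²)/(1 + r²) with r = λ'/λ₀.
β = (1 − 0.3028)/(1 + 0.3028) ≈ 0.535.

0.535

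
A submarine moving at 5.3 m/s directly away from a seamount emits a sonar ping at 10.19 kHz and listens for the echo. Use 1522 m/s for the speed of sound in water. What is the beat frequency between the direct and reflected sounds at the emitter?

71 Hz

The seamount receives the sound from a moving source: f₁ = f₀ · v/(v + v_e) = 10.19 × 1522/1527.3 ≈ 10.1546 kHz.
On the return leg the submarine is a moving observer: f₂ = f₁ · (v − v_e)/v = 10.1546 × 1516.7/1522 ≈ 10.1193 kHz.
Equivalently f₂ = f₀ · (v − v_e)/(v + v_e).
Beat against the emitted tone (with f₀ = 10190 Hz): |f₂ − f₀| = 2v_e·f₀/(v + v_e) = 2 × 5.3 × 10190/1527.3 ≈ 71 Hz.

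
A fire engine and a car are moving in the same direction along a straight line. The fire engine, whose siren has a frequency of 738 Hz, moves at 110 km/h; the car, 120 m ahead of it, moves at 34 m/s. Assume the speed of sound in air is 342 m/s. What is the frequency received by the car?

110 km/h = 30.56 m/s.
The car is ahead, so the fire engine is moving toward it while the car is moving away from the fire engine.
General Doppler shift: f' = f · (v − v_o)/(v − v_s).
f' = 738 × (342 − 34)/(342 − 30.56) = 738 × 308/311.44 ≈ 730 Hz.

730 Hz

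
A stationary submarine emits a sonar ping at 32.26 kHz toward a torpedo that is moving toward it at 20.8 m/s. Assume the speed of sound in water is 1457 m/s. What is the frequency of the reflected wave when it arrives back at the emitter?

33.2 kHz

The torpedo first receives the wave as a moving observer: f₁ = f₀ · (v + u)/v = 32.26 × (1457 + 20.8)/1457 ≈ 32.7 kHz.
On reflection it acts as a source moving toward the stationary detector: f₂ = f₁ · v/(v − u) = 32.7 × 1457/1436.2 ≈ 33.2 kHz.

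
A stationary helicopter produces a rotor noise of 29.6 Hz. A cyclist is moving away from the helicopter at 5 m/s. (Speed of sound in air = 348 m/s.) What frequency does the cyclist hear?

Only the observer moves, away from the source, so f' = f · (v − v_o)/v.
f' = 29.6 × (348 − 5)/348 = 29.6 × 343/348 ≈ 29.2 Hz.

29.2 Hz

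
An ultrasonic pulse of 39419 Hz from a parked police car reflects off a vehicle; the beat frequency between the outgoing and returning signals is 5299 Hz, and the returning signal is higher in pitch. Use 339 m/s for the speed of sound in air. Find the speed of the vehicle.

Double Doppler shift off a moving reflector: f₂ = f₀ · (v + u)/(v − u) (u > 0 toward emitter).
Returning signal is higher, so f₂ = f₀ + Δf = 39419 + 5299 = 44718 Hz.
Rearranging, u = v · (f₂ − f₀)/(f₂ + f₀) = 339 × 5299/84137 ≈ 21.4 m/s.
So the vehicle is moving at 21.4 m/s toward the emitter.

21.4 m/s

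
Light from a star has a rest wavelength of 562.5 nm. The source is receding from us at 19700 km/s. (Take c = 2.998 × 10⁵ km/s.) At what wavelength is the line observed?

600.8 nm

β = v/c = 19700/299800 = 0.0657.
Relativistic Doppler for wavelength: λ' = λ₀ · √((1 + β)/(1 − β)).
λ' = 562.5 × √(1.0657/0.9343) = 562.5 × 1.06802 ≈ 600.8 nm.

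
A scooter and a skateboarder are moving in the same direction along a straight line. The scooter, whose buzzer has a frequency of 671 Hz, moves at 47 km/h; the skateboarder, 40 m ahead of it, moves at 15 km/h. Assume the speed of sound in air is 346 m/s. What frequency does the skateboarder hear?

689 Hz

47 km/h = 13.06 m/s; 15 km/h = 4.167 m/s.
The skateboarder is ahead, so the scooter is moving toward it while the skateboarder is moving away from the scooter.
With source approaching and observer receding, f' = f · (v − v_o)/(v − v_s).
f' = 671 × (346 − 4.167)/(346 − 13.06) = 671 × 341.83/332.94 ≈ 689 Hz.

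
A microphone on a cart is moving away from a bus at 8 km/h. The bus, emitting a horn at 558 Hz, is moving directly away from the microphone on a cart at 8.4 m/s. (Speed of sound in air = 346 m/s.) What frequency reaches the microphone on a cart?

8 km/h = 2.222 m/s.
Both move, so f' = f · (v − v_o)/(v + v_s).
f' = 558 × (346 − 2.222)/(346 + 8.4) = 558 × 343.78/354.4 ≈ 541 Hz.

541 Hz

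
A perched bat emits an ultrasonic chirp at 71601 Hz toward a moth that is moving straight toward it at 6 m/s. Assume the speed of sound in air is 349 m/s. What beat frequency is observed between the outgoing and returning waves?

At the moth (a moving observer), f₁ = f₀ · (v + u)/v = 71601 × 355/349 ≈ 72832 Hz.
The reflection then acts as a moving source: f₂ = f₁ · v/(v − u) ≈ 74106 Hz.
Beat frequency: |f₂ − f₀| = 2u·f₀/(v − u) = 2 × 6 × 71601/343 ≈ 2505 Hz.

2505 Hz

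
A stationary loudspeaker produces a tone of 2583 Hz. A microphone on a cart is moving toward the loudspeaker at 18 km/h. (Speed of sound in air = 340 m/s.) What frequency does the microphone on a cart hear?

18 km/h = 5 m/s.
Moving observer, stationary source: f' = f · (v + v_o)/v.
f' = 2583 × (340 + 5)/340 = 2583 × 345/340 ≈ 2621 Hz.

2621 Hz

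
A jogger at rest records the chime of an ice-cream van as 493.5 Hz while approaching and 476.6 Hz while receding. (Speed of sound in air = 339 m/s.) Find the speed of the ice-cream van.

f₁/f₂ = (v + v_s)/(v − v_s), so v_s = v · (f₁ − f₂)/(f₁ + f₂).
v_s = 339 × (493.5 − 476.6)/(493.5 + 476.6) = 339 × 16.9/970.1 ≈ 5.9 m/s.

5.9 m/s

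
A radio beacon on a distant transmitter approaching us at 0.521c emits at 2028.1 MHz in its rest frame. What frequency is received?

3614.0 MHz

Relativistic Doppler for frequency: f' = f₀ · √((1 + β)/(1 − β)).
f' = 2028.1 × √(1.5210/0.4790) = 2028.1 × 1.78196 ≈ 3614.0 MHz.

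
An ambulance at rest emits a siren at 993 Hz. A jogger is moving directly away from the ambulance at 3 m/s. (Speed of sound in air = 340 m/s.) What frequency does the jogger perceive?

Only the observer moves, away from the source, so f' = f · (v − v_o)/v.
f' = 993 × (340 − 3)/340 = 993 × 337/340 ≈ 984 Hz.

984 Hz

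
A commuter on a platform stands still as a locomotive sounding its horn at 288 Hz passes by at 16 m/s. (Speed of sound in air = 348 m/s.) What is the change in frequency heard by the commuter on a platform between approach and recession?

Approaching: f₁ = f · v/(v − v_s) = 288 × 348/332 ≈ 301.9 Hz.
Receding: f₂ = f · v/(v + v_s) = 288 × 348/364 ≈ 275.3 Hz.
Drop: f₁ − f₂ = 2f·v·v_s/(v² − v_s²) = 2 × 288 × 348 × 16/(348² − 16²) ≈ 26.5 Hz.

26.5 Hz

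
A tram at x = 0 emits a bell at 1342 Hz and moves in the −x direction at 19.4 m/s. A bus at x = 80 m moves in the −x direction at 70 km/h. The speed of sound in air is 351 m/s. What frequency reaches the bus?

1342 Hz

70 km/h = 19.44 m/s.
The observer lies on the +x side, so the source is heading away from the observer and the observer is heading toward the source.
Both move, so f' = f · (v + v_o)/(v + v_s).
f' = 1342 × (351 + 19.44)/(351 + 19.4) = 1342 × 370.44/370.4 ≈ 1342 Hz.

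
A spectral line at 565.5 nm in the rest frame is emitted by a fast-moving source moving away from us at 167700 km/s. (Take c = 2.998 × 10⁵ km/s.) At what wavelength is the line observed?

1063.8 nm

β = v/c = 167700/299800 = 0.5594.
Relativistic Doppler for wavelength: λ' = λ₀ · √((1 + β)/(1 − β)).
λ' = 565.5 × √(1.5594/0.4406) = 565.5 × 1.88122 ≈ 1063.8 nm.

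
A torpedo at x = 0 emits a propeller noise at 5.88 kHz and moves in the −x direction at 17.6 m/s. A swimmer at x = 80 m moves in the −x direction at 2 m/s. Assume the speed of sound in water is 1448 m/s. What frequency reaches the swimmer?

5.82 kHz

The observer lies on the +x side, so the source is heading away from the observer and the observer is heading toward the source.
With source receding and observer approaching, f' = f · (v + v_o)/(v + v_s).
f' = 5.88 × (1448 + 2)/(1448 + 17.6) = 5.88 × 1450/1465.6 ≈ 5.82 kHz.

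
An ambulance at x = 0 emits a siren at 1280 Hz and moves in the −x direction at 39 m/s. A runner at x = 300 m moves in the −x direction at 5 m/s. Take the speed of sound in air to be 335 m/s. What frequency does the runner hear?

The observer lies on the +x side, so the source is heading away from the observer and the observer is heading toward the source.
With source receding and observer approaching, f' = f · (v + v_o)/(v + v_s).
f' = 1280 × (335 + 5)/(335 + 39) = 1280 × 340/374 ≈ 1164 Hz.

1164 Hz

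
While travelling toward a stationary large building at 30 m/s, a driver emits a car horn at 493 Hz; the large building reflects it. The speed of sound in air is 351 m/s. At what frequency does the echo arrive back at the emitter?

The large building receives the sound from a moving source: f₁ = f₀ · v/(v − v_e) = 493 × 351/321 ≈ 539 Hz.
On the return leg the driver is a moving observer: f₂ = f₁ · (v + v_e)/v = 539 × 381/351 ≈ 585 Hz.
Equivalently f₂ = f₀ · (v + v_e)/(v − v_e).

585 Hz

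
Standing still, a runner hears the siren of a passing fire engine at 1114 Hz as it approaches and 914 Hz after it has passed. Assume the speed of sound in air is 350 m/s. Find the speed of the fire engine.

f₁/f₂ = (v + v_s)/(v − v_s), so v_s = v · (f₁ − f₂)/(f₁ + f₂).
v_s = 350 × (1114 − 914)/(1114 + 914) = 350 × 200/2028 ≈ 35 m/s.

35 m/s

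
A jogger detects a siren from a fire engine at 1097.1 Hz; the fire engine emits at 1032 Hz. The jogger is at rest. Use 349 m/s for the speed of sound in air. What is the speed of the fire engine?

f' > f, so the fire engine is approaching.
f' = f · v/(v − v_s) ⇒ v_s = v · |1 − f/f'|.
v_s = 349 × |1 − 1032/1097.1| = 349 × 0.05934 ≈ 20.7 m/s.

20.7 m/s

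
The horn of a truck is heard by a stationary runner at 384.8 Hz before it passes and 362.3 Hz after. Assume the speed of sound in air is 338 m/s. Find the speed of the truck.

10.2 m/s

f₁/f₂ = (v + v_s)/(v − v_s), so v_s = v · (f₁ − f₂)/(f₁ + f₂).
v_s = 338 × (384.8 − 362.3)/(384.8 + 362.3) = 338 × 22.5/747.1 ≈ 10.2 m/s.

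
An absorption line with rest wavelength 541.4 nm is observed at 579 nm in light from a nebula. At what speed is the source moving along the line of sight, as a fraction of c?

λ'/λ₀ = 1.0694 > 1 (redshift), so the source is receding.
λ'/λ₀ = √((1 + β)/(1 − β)) for a receding source ⇒ β = (r² − 1)/(r² + 1) with r = λ'/λ₀.
β = (1.1437 − 1)/(1.1437 + 1) ≈ 0.067.

0.067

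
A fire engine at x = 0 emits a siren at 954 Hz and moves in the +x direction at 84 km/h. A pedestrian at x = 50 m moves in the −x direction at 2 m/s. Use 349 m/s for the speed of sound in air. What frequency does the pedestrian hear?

84 km/h = 23.33 m/s.
The observer lies on the +x side, so the source is heading toward the observer and the observer is heading toward the source.
General Doppler shift: f' = f · (v + v_o)/(v − v_s).
f' = 954 × (349 + 2)/(349 − 23.33) = 954 × 351/325.67 ≈ 1028 Hz.

1028 Hz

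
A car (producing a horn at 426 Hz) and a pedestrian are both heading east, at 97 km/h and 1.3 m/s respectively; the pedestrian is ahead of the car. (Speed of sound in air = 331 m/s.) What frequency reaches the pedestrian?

462 Hz

97 km/h = 26.94 m/s.
The pedestrian is ahead, so the car is moving toward it while the pedestrian is moving away from the car.
With source approaching and observer receding, f' = f · (v − v_o)/(v − v_s).
f' = 426 × (331 − 1.3)/(331 − 26.94) = 426 × 329.7/304.06 ≈ 462 Hz.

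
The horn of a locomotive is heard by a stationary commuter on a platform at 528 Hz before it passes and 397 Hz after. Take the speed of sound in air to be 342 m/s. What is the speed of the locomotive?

f₁/f₂ = (v + v_s)/(v − v_s), so v_s = v · (f₁ − f₂)/(f₁ + f₂).
v_s = 342 × (528 − 397)/(528 + 397) = 342 × 131/925 ≈ 48 m/s.

48 m/s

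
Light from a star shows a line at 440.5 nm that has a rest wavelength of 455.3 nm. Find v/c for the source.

λ'/λ₀ = 0.9675 < 1 (blueshift), so the source is approaching.
λ'/λ₀ = √((1 − β)/(1 + β)) for an approaching source ⇒ β = (1 − r²)/(1 + r²) with r = λ'/λ₀.
β = (1 − 0.9360)/(1 + 0.9360) ≈ 0.033.

0.033c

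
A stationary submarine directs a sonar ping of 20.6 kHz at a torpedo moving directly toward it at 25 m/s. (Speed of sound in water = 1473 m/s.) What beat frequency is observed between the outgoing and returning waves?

711 Hz

The torpedo first receives the wave as a moving observer: f₁ = f₀ · (v + u)/v = 20.6 × (1473 + 25)/1473 ≈ 20.950 kHz.
The reflection then acts as a moving source: f₂ = f₁ · v/(v − u) ≈ 21.311 kHz.
Equivalently f₂ = f₀ · (v + u)/(v − u).
Beat frequency (with f₀ = 20600 Hz): |f₂ − f₀| = 2u·f₀/(v − u) = 2 × 25 × 20600/1448 ≈ 711 Hz.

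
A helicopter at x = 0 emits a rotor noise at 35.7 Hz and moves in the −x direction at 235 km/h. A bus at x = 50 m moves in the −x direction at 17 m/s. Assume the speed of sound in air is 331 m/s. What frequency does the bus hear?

31.4 Hz

235 km/h = 65.28 m/s.
The observer lies on the +x side, so the source is heading away from the observer and the observer is heading toward the source.
With source receding and observer approaching, f' = f · (v + v_o)/(v + v_s).
f' = 35.7 × (331 + 17)/(331 + 65.28) = 35.7 × 348/396.28 ≈ 31.4 Hz.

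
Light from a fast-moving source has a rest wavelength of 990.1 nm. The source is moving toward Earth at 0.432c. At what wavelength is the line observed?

623.6 nm

Relativistic Doppler for wavelength: λ' = λ₀ · √((1 − β)/(1 + β)).
λ' = 990.1 × √(0.5680/1.4320) = 990.1 × 0.62980 ≈ 623.6 nm.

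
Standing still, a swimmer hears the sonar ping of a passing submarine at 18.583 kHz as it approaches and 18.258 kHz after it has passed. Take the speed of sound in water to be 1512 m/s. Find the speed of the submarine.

f₁/f₂ = (v + v_s)/(v − v_s), so v_s = v · (f₁ − f₂)/(f₁ + f₂).
v_s = 1512 × (18.583 − 18.258)/(18.583 + 18.258) = 1512 × 0.325/36.841 ≈ 13.3 m/s.

13.3 m/s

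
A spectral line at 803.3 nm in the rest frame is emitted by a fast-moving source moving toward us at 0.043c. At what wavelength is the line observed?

769.5 nm

Relativistic Doppler for wavelength: λ' = λ₀ · √((1 − β)/(1 + β)).
λ' = 803.3 × √(0.9570/1.0430) = 803.3 × 0.95789 ≈ 769.5 nm.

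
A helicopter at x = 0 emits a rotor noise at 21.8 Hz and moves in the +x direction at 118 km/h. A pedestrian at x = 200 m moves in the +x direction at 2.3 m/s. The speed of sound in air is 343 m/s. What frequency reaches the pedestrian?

23.9 Hz

118 km/h = 32.78 m/s.
The observer lies on the +x side, so the source is heading toward the observer and the observer is heading away from the source.
Both move, so f' = f · (v − v_o)/(v − v_s).
f' = 21.8 × (343 − 2.3)/(343 − 32.78) = 21.8 × 340.7/310.22 ≈ 23.9 Hz.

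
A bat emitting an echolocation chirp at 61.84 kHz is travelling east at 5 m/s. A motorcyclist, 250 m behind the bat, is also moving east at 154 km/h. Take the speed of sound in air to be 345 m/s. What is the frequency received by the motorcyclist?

154 km/h = 42.78 m/s.
The motorcyclist is behind, so the bat is moving away from it while the motorcyclist is moving toward the bat.
With source receding and observer approaching, f' = f · (v + v_o)/(v + v_s).
f' = 61.84 × (345 + 42.78)/(345 + 5) = 61.84 × 387.78/350 ≈ 68.5 kHz.

68.5 kHz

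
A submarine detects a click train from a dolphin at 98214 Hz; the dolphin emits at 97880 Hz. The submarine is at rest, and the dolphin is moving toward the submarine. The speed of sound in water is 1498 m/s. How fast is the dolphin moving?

5.1 m/s

f' = f · v/(v − v_s) ⇒ v_s = v · |1 − f/f'|.
v_s = 1498 × |1 − 97880/98214| = 1498 × 0.003401 ≈ 5.1 m/s.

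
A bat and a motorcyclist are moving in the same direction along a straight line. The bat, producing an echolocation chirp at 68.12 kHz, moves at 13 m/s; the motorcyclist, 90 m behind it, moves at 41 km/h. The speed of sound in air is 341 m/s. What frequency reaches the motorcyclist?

41 km/h = 11.39 m/s.
The motorcyclist is behind, so the bat is moving away from it while the motorcyclist is moving toward the bat.
With source receding and observer approaching, f' = f · (v + v_o)/(v + v_s).
f' = 68.12 × (341 + 11.39)/(341 + 13) = 68.12 × 352.39/354 ≈ 67.8 kHz.

67.8 kHz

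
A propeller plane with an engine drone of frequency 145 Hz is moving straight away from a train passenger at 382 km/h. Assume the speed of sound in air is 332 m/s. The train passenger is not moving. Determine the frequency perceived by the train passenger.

382 km/h = 106.1 m/s.
Moving source, stationary observer: f' = f · v/(v + v_s) since the source is receding.
f' = 145 × 332/(332 + 106.1) = 145 × 332/438.1 ≈ 110 Hz.

110 Hz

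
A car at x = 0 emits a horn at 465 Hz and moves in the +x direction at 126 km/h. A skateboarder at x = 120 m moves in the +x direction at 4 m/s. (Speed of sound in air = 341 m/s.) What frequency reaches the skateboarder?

126 km/h = 35 m/s.
The observer lies on the +x side, so the source is heading toward the observer and the observer is heading away from the source.
General Doppler shift: f' = f · (v − v_o)/(v − v_s).
f' = 465 × (341 − 4)/(341 − 35) = 465 × 337/306 ≈ 512 Hz.

512 Hz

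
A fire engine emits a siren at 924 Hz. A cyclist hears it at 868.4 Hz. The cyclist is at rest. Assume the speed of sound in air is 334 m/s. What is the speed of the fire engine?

f' < f, so the fire engine is receding.
f' = f · v/(v + v_s) ⇒ v_s = v · |1 − f/f'|.
v_s = 334 × |1 − 924/868.4| = 334 × 0.06403 ≈ 21.4 m/s.

21.4 m/s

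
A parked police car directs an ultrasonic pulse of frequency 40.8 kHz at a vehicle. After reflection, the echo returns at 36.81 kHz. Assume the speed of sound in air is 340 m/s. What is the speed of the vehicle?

Double Doppler shift off a moving reflector: f₂ = f₀ · (v + u)/(v − u) (u > 0 toward emitter).
Rearranging, u = v · (f₂ − f₀)/(f₂ + f₀) = 340 × -3.99/77.61 ≈ -17.5 m/s.
So the vehicle is moving at 17.5 m/s away from the emitter.

17.5 m/s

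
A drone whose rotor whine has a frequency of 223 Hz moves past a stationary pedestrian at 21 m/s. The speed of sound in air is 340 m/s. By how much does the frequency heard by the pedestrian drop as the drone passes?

Approaching: f₁ = f · v/(v − v_s) = 223 × 340/319 ≈ 237.7 Hz.
Receding: f₂ = f · v/(v + v_s) = 223 × 340/361 ≈ 210.0 Hz.
Drop: f₁ − f₂ = 2f·v·v_s/(v² − v_s²) = 2 × 223 × 340 × 21/(340² − 21²) ≈ 27.7 Hz.

27.7 Hz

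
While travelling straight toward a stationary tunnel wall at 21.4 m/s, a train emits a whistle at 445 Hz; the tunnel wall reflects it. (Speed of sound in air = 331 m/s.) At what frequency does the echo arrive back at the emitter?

507 Hz

The tunnel wall receives the sound from a moving source: f₁ = f₀ · v/(v − v_e) = 445 × 331/309.6 ≈ 476 Hz.
On the return leg the train is a moving observer: f₂ = f₁ · (v + v_e)/v = 476 × 352.4/331 ≈ 507 Hz.
Equivalently f₂ = f₀ · (v + v_e)/(v − v_e).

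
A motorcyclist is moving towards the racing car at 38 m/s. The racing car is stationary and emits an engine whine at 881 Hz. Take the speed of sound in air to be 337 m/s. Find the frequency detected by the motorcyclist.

980 Hz

Moving observer, stationary source: f' = f · (v + v_o)/v.
f' = 881 × (337 + 38)/337 = 881 × 375/337 ≈ 980 Hz.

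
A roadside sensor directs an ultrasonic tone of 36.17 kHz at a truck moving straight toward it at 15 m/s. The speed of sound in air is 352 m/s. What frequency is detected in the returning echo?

At the truck (a moving observer), f₁ = f₀ · (v + u)/v = 36.17 × 367/352 ≈ 37.7 kHz.
The reflection then acts as a moving source: f₂ = f₁ · v/(v − u) ≈ 39.4 kHz.
Equivalently f₂ = f₀ · (v + u)/(v − u).

39.4 kHz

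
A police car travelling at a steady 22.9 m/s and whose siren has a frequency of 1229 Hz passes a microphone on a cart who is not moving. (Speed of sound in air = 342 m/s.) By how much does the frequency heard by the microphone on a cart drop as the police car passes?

Approaching: f₁ = f · v/(v − v_s) = 1229 × 342/319.1 ≈ 1317 Hz.
Receding: f₂ = f · v/(v + v_s) = 1229 × 342/364.9 ≈ 1152 Hz.
Drop: f₁ − f₂ = 2f·v·v_s/(v² − v_s²) = 2 × 1229 × 342 × 22.9/(342² − 22.9²) ≈ 165 Hz.

165 Hz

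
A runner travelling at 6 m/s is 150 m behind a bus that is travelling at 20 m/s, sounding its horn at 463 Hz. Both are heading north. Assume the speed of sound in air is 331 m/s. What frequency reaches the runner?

The runner is behind, so the bus is moving away from it while the runner is moving toward the bus.
General Doppler shift: f' = f · (v + v_o)/(v + v_s).
f' = 463 × (331 + 6)/(331 + 20) = 463 × 337/351 ≈ 445 Hz.

445 Hz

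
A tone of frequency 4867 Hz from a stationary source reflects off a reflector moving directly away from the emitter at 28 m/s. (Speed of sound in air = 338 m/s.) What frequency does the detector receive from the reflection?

4122 Hz

At the reflector (a moving observer), f₁ = f₀ · (v − u)/v = 4867 × 310/338 ≈ 4464 Hz.
The reflection then acts as a moving source: f₂ = f₁ · v/(v + u) ≈ 4122 Hz.
Equivalently f₂ = f₀ · (v − u)/(v + u).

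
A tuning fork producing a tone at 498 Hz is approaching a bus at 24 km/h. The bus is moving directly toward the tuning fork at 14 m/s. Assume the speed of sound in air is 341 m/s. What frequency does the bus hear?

24 km/h = 6.667 m/s.
Both move, so f' = f · (v + v_o)/(v − v_s).
f' = 498 × (341 + 14)/(341 − 6.667) = 498 × 355/334.33 ≈ 529 Hz.

529 Hz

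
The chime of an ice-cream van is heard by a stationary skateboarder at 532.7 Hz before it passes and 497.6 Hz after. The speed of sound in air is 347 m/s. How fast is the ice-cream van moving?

f₁/f₂ = (v + v_s)/(v − v_s), so v_s = v · (f₁ − f₂)/(f₁ + f₂).
v_s = 347 × (532.7 − 497.6)/(532.7 + 497.6) = 347 × 35.1/1030.3 ≈ 11.8 m/s.

11.8 m/s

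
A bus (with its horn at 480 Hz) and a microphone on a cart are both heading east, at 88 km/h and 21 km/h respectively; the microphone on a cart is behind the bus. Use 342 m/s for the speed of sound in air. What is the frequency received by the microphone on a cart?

88 km/h = 24.44 m/s; 21 km/h = 5.833 m/s.
The microphone on a cart is behind, so the bus is moving away from it while the microphone on a cart is moving toward the bus.
With source receding and observer approaching, f' = f · (v + v_o)/(v + v_s).
f' = 480 × (342 + 5.833)/(342 + 24.44) = 480 × 347.83/366.44 ≈ 456 Hz.

456 Hz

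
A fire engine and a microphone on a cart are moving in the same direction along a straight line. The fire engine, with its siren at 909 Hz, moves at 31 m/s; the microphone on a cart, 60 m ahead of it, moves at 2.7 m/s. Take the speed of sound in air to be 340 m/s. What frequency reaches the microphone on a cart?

992 Hz

The microphone on a cart is ahead, so the fire engine is moving toward it while the microphone on a cart is moving away from the fire engine.
General Doppler shift: f' = f · (v − v_o)/(v − v_s).
f' = 909 × (340 − 2.7)/(340 − 31) = 909 × 337.3/309 ≈ 992 Hz.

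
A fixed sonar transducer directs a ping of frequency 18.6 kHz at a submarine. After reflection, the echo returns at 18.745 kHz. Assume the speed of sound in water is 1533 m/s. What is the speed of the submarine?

6.0 m/s

Double Doppler shift off a moving reflector: f₂ = f₀ · (v + u)/(v − u) (u > 0 toward emitter).
Rearranging, u = v · (f₂ − f₀)/(f₂ + f₀) = 1533 × 0.145/37.345 ≈ 6.0 m/s.
So the submarine is moving at 6.0 m/s toward the emitter.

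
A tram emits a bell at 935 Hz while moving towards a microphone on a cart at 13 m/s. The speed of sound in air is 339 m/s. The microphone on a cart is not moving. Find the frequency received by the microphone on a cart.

972 Hz

Only the source moves, toward the listener, so f' = f · v/(v − v_s).
f' = 935 × 339/(339 − 13) = 935 × 339/326 ≈ 972 Hz.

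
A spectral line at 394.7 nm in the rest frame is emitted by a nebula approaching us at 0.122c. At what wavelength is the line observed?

349.2 nm

Relativistic Doppler for wavelength: λ' = λ₀ · √((1 − β)/(1 + β)).
λ' = 394.7 × √(0.8780/1.1220) = 394.7 × 0.88461 ≈ 349.2 nm.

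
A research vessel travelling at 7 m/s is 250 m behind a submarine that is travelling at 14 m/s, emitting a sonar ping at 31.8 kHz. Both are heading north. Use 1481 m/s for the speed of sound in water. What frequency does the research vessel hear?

The research vessel is behind, so the submarine is moving away from it while the research vessel is moving toward the submarine.
Both move, so f' = f · (v + v_o)/(v + v_s).
f' = 31.8 × (1481 + 7)/(1481 + 14) = 31.8 × 1488/1495 ≈ 31.7 kHz.

31.7 kHz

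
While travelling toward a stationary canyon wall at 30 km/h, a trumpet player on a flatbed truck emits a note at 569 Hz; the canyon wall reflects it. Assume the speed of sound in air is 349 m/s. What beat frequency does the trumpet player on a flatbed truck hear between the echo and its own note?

30 km/h = 8.333 m/s.
The canyon wall receives the sound from a moving source: f₁ = f₀ · v/(v − v_e) = 569 × 349/340.67 ≈ 582.9 Hz.
On the return leg the trumpet player on a flatbed truck is a moving observer: f₂ = f₁ · (v + v_e)/v = 582.9 × 357.33/349 ≈ 596.8 Hz.
Beat against the emitted tone: |f₂ − f₀| = 2v_e·f₀/(v − v_e) = 2 × 8.333 × 569/340.67 ≈ 27.8 Hz.

27.8 Hz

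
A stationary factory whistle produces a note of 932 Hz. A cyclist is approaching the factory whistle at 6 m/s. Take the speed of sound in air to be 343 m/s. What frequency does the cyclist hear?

948 Hz

Moving observer, stationary source: f' = f · (v + v_o)/v.
f' = 932 × (343 + 6)/343 = 932 × 349/343 ≈ 948 Hz.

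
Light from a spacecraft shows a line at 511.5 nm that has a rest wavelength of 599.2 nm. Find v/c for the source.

λ'/λ₀ = 0.8536 < 1 (blueshift), so the source is approaching.
λ'/λ₀ = √((1 − β)/(1 + β)) for an approaching source ⇒ β = (1 − r²)/(1 + r²) with r = λ'/λ₀.
β = (1 − 0.7287)/(1 + 0.7287) ≈ 0.157.

0.157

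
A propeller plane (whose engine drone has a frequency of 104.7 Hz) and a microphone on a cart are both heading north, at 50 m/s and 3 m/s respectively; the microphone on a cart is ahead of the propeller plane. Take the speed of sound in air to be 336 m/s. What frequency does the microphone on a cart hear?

The microphone on a cart is ahead, so the propeller plane is moving toward it while the microphone on a cart is moving away from the propeller plane.
General Doppler shift: f' = f · (v − v_o)/(v − v_s).
f' = 104.7 × (336 − 3)/(336 − 50) = 104.7 × 333/286 ≈ 122 Hz.

122 Hz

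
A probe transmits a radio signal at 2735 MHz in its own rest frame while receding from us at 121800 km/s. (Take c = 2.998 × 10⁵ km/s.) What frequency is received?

1777.1 MHz

β = v/c = 121800/299800 = 0.4063.
Relativistic Doppler for frequency: f' = f₀ · √((1 − β)/(1 + β)).
f' = 2735 × √(0.5937/1.4063) = 2735 × 0.64977 ≈ 1777.1 MHz.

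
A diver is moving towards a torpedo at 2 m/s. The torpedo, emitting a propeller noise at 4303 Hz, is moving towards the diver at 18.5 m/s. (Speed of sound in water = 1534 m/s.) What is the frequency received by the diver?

With source approaching and observer approaching, f' = f · (v + v_o)/(v − v_s).
f' = 4303 × (1534 + 2)/(1534 − 18.5) = 4303 × 1536/1515.5 ≈ 4361 Hz.

4361 Hz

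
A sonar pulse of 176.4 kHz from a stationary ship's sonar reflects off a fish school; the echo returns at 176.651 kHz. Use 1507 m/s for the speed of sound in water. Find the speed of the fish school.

1.07 m/s

Double Doppler shift off a moving reflector: f₂ = f₀ · (v + u)/(v − u) (u > 0 toward emitter).
Rearranging, u = v · (f₂ − f₀)/(f₂ + f₀) = 1507 × 0.251/353.051 ≈ 1.07 m/s.
So the fish school is moving at 1.07 m/s toward the emitter.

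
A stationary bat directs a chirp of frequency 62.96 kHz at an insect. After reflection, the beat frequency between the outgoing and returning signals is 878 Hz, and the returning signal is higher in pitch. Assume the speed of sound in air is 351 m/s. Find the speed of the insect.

Double Doppler shift off a moving reflector: f₂ = f₀ · (v + u)/(v − u) (u > 0 toward emitter).
Returning signal is higher, so f₂ = f₀ + Δf = 62960 + 878 = 63838 Hz.
Rearranging, u = v · (f₂ − f₀)/(f₂ + f₀) = 351 × 878/126798 ≈ 2.43 m/s.
So the insect is moving at 2.43 m/s toward the emitter.

2.43 m/s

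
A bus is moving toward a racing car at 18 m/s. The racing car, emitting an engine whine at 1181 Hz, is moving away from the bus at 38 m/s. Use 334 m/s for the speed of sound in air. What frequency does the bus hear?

1118 Hz

With source receding and observer approaching, f' = f · (v + v_o)/(v + v_s).
f' = 1181 × (334 + 18)/(334 + 38) = 1181 × 352/372 ≈ 1118 Hz.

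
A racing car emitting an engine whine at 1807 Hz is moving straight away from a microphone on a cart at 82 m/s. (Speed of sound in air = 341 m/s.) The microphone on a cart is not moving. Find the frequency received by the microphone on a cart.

1457 Hz

Only the source moves, away from the listener, so f' = f · v/(v + v_s).
f' = 1807 × 341/(341 + 82) = 1807 × 341/423 ≈ 1457 Hz.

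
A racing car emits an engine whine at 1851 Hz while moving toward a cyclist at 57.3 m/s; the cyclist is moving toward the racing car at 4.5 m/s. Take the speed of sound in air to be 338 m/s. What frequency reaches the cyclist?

Both move, so f' = f · (v + v_o)/(v − v_s).
f' = 1851 × (338 + 4.5)/(338 − 57.3) = 1851 × 342.5/280.7 ≈ 2259 Hz.

2259 Hz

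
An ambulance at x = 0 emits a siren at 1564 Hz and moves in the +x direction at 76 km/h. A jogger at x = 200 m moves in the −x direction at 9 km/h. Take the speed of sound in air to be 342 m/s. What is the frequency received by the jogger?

76 km/h = 21.11 m/s; 9 km/h = 2.5 m/s.
The observer lies on the +x side, so the source is heading toward the observer and the observer is heading toward the source.
General Doppler shift: f' = f · (v + v_o)/(v − v_s).
f' = 1564 × (342 + 2.5)/(342 − 21.11) = 1564 × 344.5/320.89 ≈ 1679 Hz.

1679 Hz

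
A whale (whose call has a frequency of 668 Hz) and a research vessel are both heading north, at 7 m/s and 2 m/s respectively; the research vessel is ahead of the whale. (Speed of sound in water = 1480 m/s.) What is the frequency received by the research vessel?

670 Hz

The research vessel is ahead, so the whale is moving toward it while the research vessel is moving away from the whale.
Both move, so f' = f · (v − v_o)/(v − v_s).
f' = 668 × (1480 − 2)/(1480 − 7) = 668 × 1478/1473 ≈ 670 Hz.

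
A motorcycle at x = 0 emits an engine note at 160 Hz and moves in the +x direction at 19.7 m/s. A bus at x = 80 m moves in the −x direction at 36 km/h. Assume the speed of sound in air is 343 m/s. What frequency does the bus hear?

36 km/h = 10 m/s.
The observer lies on the +x side, so the source is heading toward the observer and the observer is heading toward the source.
With source approaching and observer approaching, f' = f · (v + v_o)/(v − v_s).
f' = 160 × (343 + 10)/(343 − 19.7) = 160 × 353/323.3 ≈ 175 Hz.

175 Hz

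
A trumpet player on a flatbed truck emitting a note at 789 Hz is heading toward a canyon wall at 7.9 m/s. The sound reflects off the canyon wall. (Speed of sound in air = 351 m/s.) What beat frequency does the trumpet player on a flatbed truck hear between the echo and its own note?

36.3 Hz

The canyon wall receives the sound from a moving source: f₁ = f₀ · v/(v − v_e) = 789 × 351/343.1 ≈ 807.2 Hz.
On the return leg the trumpet player on a flatbed truck is a moving observer: f₂ = f₁ · (v + v_e)/v = 807.2 × 358.9/351 ≈ 825.3 Hz.
Beat against the emitted tone: |f₂ − f₀| = 2v_e·f₀/(v − v_e) = 2 × 7.9 × 789/343.1 ≈ 36.3 Hz.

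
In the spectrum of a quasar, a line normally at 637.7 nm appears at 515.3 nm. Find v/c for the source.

λ'/λ₀ = 0.8081 < 1 (blueshift), so the source is approaching.
λ'/λ₀ = √((1 − β)/(1 + β)) for an approaching source ⇒ β = (1 − r²)/(1 + r²) with r = λ'/λ₀.
β = (1 − 0.6530)/(1 + 0.6530) ≈ 0.210.

0.210c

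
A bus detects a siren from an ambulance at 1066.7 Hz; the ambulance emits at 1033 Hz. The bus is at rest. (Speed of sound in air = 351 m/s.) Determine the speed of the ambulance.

f' > f, so the ambulance is approaching.
f' = f · v/(v − v_s) ⇒ v_s = v · |1 − f/f'|.
v_s = 351 × |1 − 1033/1066.7| = 351 × 0.03159 ≈ 11.1 m/s.

11.1 m/s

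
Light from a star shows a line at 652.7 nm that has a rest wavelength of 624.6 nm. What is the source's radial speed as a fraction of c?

0.044c

λ'/λ₀ = 1.0450 > 1 (redshift), so the source is receding.
λ'/λ₀ = √((1 + β)/(1 − β)) for a receding source ⇒ β = (r² − 1)/(r² + 1) with r = λ'/λ₀.
β = (1.0920 − 1)/(1.0920 + 1) ≈ 0.044.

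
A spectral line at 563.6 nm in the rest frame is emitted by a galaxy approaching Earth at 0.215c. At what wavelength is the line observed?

Relativistic Doppler for wavelength: λ' = λ₀ · √((1 − β)/(1 + β)).
λ' = 563.6 × √(0.7850/1.2150) = 563.6 × 0.80380 ≈ 453.0 nm.

453.0 nm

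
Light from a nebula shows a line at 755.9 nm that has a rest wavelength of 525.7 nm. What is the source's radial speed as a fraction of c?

0.348

λ'/λ₀ = 1.4379 > 1 (redshift), so the source is receding.
λ'/λ₀ = √((1 + β)/(1 − β)) for a receding source ⇒ β = (r² − 1)/(r² + 1) with r = λ'/λ₀.
β = (2.0675 − 1)/(2.0675 + 1) ≈ 0.348.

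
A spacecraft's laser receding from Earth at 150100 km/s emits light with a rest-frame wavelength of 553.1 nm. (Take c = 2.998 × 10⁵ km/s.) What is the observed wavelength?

β = v/c = 150100/299800 = 0.5007.
Relativistic Doppler for wavelength: λ' = λ₀ · √((1 + β)/(1 − β)).
λ' = 553.1 × √(1.5007/0.4993) = 553.1 × 1.73359 ≈ 958.9 nm.

958.9 nm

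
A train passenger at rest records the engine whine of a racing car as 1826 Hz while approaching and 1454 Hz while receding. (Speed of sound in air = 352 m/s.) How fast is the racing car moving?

f₁/f₂ = (v + v_s)/(v − v_s), so v_s = v · (f₁ − f₂)/(f₁ + f₂).
v_s = 352 × (1826 − 1454)/(1826 + 1454) = 352 × 372/3280 ≈ 40 m/s.

40 m/s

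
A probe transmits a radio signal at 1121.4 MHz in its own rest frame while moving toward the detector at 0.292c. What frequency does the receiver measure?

1514.9 MHz

Relativistic Doppler for frequency: f' = f₀ · √((1 + β)/(1 − β)).
f' = 1121.4 × √(1.2920/0.7080) = 1121.4 × 1.35087 ≈ 1514.9 MHz.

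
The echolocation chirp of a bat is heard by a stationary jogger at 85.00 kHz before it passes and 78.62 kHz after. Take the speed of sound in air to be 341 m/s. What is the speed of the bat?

13.3 m/s

f₁/f₂ = (v + v_s)/(v − v_s), so v_s = v · (f₁ − f₂)/(f₁ + f₂).
v_s = 341 × (85.00 − 78.62)/(85.00 + 78.62) = 341 × 6.38/163.62 ≈ 13.3 m/s.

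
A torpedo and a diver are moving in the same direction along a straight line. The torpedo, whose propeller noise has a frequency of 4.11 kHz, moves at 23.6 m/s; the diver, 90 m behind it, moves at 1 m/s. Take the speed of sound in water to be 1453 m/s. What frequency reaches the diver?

4.05 kHz

The diver is behind, so the torpedo is moving away from it while the diver is moving toward the torpedo.
With source receding and observer approaching, f' = f · (v + v_o)/(v + v_s).
f' = 4.11 × (1453 + 1)/(1453 + 23.6) = 4.11 × 1454/1476.6 ≈ 4.05 kHz.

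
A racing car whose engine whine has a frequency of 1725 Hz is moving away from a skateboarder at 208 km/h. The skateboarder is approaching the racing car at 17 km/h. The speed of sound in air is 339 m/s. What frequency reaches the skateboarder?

208 km/h = 57.78 m/s; 17 km/h = 4.722 m/s.
With source receding and observer approaching, f' = f · (v + v_o)/(v + v_s).
f' = 1725 × (339 + 4.722)/(339 + 57.78) = 1725 × 343.72/396.78 ≈ 1494 Hz.

1494 Hz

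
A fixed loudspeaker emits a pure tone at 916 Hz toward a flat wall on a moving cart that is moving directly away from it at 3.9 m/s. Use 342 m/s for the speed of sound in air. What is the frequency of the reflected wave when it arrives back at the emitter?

895 Hz

At the flat wall on a moving cart (a moving observer), f₁ = f₀ · (v − u)/v = 916 × 338.1/342 ≈ 906 Hz.
On reflection it acts as a source moving away from the stationary detector: f₂ = f₁ · v/(v + u) = 906 × 342/345.9 ≈ 895 Hz.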